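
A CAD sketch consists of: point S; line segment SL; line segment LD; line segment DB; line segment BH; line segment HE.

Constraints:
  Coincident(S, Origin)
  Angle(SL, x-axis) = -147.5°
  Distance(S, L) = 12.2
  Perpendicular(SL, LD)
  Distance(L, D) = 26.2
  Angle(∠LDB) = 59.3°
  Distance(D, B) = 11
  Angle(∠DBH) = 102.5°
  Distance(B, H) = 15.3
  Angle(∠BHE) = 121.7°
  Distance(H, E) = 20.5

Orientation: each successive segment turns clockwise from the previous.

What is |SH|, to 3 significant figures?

9.65

∠LDB = 59.3° gives DB at 1.80° from the x-axis; with |DB| = 11.0, B = (-13.4, 15.9). ∠DBH = 102.5° gives BH at -75.7° from the x-axis; with |BH| = 15.3, H = (-9.59, 1.06). Then |SH| = |H − S| = 9.65.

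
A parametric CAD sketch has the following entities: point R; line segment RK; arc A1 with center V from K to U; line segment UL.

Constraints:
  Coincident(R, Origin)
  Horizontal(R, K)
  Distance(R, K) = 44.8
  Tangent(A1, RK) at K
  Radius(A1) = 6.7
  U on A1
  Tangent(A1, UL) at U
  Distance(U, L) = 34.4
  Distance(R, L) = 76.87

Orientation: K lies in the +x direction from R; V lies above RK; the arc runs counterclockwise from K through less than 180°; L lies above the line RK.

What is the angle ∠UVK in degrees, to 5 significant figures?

53.638°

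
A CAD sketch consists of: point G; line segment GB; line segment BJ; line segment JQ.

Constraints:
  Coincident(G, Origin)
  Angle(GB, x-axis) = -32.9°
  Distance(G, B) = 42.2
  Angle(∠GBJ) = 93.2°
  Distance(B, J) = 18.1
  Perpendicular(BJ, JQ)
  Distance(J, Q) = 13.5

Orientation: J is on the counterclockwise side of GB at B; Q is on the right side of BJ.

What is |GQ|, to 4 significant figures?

59.28

G is at the origin; GB runs at -32.9° with length 42.2, so B = 42.2·(cos -32.9°, sin -32.9°) = (35.43, -22.92). ∠GBJ = 93.2°, so BJ runs at -32.9° + (180° − 93.2°) = 53.90° from the x-axis; with |BJ| = 18.1, J = B + 18.1·(cos 53.90°, sin 53.90°) = (46.10, -8.297). The perpendicularity gives JQ at right angles to BJ; with |JQ| = 13.5 on the right of BJ, Q = J + 13.5·(0.8080, -0.5892) = (57.00, -16.25). Then |GQ| = |Q − G| = 59.28.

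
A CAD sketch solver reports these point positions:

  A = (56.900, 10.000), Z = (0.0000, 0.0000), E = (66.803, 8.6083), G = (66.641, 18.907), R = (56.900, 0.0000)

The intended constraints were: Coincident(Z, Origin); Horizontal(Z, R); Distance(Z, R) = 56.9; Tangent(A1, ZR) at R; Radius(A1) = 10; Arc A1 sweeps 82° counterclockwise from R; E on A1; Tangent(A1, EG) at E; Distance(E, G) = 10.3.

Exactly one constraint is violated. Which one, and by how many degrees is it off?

Tangent(A1, EG) at E — off by 8.90°.

Z = (0.00, 0.00) ✓; Z.y = 0.00, R.y = 0.00 ✓; |ZR| = 56.90 ✓; ∠(AR, RZ) = 90.00° ✓; |AR| = 10.00 ✓; bearing(A→E) − bearing(A→R) = 82.00° ✓; |AE| = 10.00 ✓; ∠(AE, EG) = 81.10° ✗; |EG| = 10.30 ✓.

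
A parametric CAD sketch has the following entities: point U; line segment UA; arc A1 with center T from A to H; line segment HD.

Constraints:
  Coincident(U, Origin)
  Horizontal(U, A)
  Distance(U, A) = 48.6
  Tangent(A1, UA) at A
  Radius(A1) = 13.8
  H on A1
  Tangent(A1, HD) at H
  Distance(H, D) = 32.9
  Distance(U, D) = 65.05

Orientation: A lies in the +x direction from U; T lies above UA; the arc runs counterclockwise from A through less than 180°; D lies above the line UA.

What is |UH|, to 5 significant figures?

63.885

U is at the origin; UA is horizontal with |UA| = 48.6 and A on the +x side, so A = (48.600, 0.0000). Tangency of A1 to UA means the radius TA is perpendicular to UA, so T = A + (0, 13.8) = (48.600, 13.800). Since TH ⟂ HD (tangency), |TD| = √(13.8² + 32.9²) = 35.677 regardless of where H sits on A1. So D lies on both circle(U, 65.05) and circle(T, 35.677); the above-UA intersection is D = (42.785, 49.000). H is the foot of the tangent from D: H = (60.286, 21.141).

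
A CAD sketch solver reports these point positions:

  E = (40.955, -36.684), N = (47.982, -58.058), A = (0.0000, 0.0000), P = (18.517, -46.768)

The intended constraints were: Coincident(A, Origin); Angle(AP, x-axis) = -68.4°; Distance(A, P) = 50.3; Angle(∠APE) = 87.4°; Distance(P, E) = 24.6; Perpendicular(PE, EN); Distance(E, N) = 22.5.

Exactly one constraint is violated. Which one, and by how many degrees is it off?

Perpendicular(PE, EN) — off by 6.00°.

A = (0.00, 0.00) ✓; AP at -68.40° ✓; |AP| = 50.30 ✓; ∠APE = 87.40° ✓; |PE| = 24.60 ✓; ∠(PE, EN) = 96.00° ✗; |EN| = 22.50 ✓.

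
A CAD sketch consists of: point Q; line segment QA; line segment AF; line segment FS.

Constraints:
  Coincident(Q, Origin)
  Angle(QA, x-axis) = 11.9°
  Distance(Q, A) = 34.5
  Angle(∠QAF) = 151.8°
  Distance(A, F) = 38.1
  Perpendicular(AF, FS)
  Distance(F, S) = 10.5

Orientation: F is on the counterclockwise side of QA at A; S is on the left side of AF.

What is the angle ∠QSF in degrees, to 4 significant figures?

94.84°

Q is at the origin; QA runs at 11.9° with length 34.5, so A = 34.5·(cos 11.9°, sin 11.9°) = (33.76, 7.114). ∠QAF = 151.8°, so AF runs at 11.9° + (180° − 151.8°) = 40.10° from the x-axis; with |AF| = 38.1, F = A + 38.1·(cos 40.10°, sin 40.10°) = (62.90, 31.66). AF is perpendicular to FS; with |FS| = 10.5 on the left of AF, S = F + 10.5·(-0.6441, 0.7649) = (56.14, 39.69). Then cos ∠QSF = SQ·SF / (|SQ||SF|), giving 94.84°.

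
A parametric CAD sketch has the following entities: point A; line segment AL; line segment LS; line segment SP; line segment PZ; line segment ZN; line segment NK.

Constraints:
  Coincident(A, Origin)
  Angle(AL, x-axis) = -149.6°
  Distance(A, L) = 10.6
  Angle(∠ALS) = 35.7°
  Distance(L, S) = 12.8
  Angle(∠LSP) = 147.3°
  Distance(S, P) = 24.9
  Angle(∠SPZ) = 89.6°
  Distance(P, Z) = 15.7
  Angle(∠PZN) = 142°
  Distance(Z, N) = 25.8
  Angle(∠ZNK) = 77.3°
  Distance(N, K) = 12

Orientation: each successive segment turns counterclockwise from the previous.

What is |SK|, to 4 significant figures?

26.61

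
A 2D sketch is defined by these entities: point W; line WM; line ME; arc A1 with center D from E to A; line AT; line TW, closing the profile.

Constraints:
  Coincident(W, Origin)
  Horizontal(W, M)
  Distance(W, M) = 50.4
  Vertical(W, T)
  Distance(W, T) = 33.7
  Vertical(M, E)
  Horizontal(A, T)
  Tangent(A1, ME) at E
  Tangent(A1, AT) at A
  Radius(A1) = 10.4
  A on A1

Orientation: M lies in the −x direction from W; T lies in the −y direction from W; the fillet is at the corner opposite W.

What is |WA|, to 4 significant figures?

52.30

W is at the origin; W and M share the same y with |WM| = 50.4 and M on the −x side, so M = (-50.40, 0.000). W and T share the same x with |WT| = 33.7 and T on the −y side, so T = (0.000, -33.70). The virtual corner opposite W is at (-50.40, -33.70). A1 meets ME tangentially, so DE is at right angles to ME and A1 meets AT tangentially, so DA is at right angles to AT, with radius 10.4, so the center D sits 10.4 in from both sides at D = (-40.00, -23.30). That places the tangent points at E = (-50.40, -23.30) on ME and A = (-40.00, -33.70) on AT. Then |WA| = |A − W| = 52.30.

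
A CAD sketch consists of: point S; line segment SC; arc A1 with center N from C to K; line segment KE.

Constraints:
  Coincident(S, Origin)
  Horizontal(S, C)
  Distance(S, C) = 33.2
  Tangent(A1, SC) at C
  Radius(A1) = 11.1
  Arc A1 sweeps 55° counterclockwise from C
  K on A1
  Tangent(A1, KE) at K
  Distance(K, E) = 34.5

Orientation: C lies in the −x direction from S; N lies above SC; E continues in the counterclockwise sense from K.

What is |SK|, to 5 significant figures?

24.568

Since A1 is tangent to SC there, NC ⟂ SC, so N = C + (0, 11.1) = (-33.200, 11.100). On A1, C sits at bearing -90° from N; a 55° counterclockwise sweep puts K at bearing -35°, so K = N + 11.1·(cos -35°, sin -35°) = (-24.107, 4.7333). Then |SK| = |K − S| = 24.568.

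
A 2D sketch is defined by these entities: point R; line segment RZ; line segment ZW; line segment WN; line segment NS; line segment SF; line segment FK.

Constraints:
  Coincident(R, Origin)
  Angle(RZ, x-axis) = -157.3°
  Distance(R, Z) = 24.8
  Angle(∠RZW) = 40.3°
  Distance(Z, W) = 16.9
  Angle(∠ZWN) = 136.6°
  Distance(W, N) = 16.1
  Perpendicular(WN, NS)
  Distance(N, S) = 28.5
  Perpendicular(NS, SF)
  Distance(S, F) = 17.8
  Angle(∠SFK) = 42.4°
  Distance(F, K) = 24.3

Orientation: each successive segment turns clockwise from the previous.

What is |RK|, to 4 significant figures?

4.188

R is at the origin; RZ runs at -157.3° with length 24.8, so Z = (-22.88, -9.570). ∠RZW = 40.3° gives ZW at 63.00° from the x-axis; with |ZW| = 16.9, W = (-15.21, 5.488). ∠ZWN = 136.6° gives WN at 19.60° from the x-axis; with |WN| = 16.1, N = (-0.03938, 10.89). The perpendicularity gives NS at right angles to WN, so NS runs at -70.40°; with |NS| = 28.5, S = (9.521, -15.96). NS ⟂ SF, so SF runs at -160.4°; with |SF| = 17.8, F = (-7.248, -21.93). ∠SFK = 42.4° gives FK at 62.00° from the x-axis; with |FK| = 24.3, K = (4.161, -0.4757). Then |RK| = |K − R| = 4.188.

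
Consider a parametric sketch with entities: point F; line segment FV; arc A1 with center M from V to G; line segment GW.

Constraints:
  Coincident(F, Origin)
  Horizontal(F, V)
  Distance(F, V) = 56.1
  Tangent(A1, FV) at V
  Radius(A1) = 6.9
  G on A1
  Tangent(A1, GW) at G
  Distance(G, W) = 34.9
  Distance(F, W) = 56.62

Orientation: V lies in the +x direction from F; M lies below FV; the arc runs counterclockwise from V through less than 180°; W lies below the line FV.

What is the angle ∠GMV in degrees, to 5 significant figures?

75.994°

Checks: |MG| = 6.900 ✓; ∠(MG, GW) = 90.00° ✓; |GW| = 34.90 ✓; |FW| = 56.62 ✓.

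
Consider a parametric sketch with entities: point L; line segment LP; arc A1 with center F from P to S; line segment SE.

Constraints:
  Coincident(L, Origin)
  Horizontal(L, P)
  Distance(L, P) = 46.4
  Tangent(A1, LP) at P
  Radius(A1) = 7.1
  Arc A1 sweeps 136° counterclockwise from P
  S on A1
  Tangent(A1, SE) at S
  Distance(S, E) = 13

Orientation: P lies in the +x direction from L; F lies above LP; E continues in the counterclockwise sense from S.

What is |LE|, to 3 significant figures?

47.0

On A1, P sits at bearing -90° from F; a 136° counterclockwise sweep puts S at bearing 46°, so S = F + 7.1·(cos 46°, sin 46°) = (51.3, 12.2). Since A1 is tangent to SE there, FS ⟂ SE, so SE runs along (−sin 46°, cos 46°); with |SE| = 13.0, E = (42.0, 21.2). Then |LE| = |E − L| = 47.0.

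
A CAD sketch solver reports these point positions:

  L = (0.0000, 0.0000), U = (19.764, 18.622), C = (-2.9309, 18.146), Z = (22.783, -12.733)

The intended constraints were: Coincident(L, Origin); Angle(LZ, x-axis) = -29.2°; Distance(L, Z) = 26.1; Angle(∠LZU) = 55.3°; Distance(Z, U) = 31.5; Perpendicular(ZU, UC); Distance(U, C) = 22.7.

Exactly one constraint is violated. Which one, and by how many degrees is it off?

Perpendicular(ZU, UC) — off by 4.30°.

L = (0.00, 0.00) ✓; LZ at -29.20° ✓; |LZ| = 26.10 ✓; ∠LZU = 55.30° ✓; |ZU| = 31.50 ✓; ∠(ZU, UC) = 85.70° ✗; |UC| = 22.70 ✓.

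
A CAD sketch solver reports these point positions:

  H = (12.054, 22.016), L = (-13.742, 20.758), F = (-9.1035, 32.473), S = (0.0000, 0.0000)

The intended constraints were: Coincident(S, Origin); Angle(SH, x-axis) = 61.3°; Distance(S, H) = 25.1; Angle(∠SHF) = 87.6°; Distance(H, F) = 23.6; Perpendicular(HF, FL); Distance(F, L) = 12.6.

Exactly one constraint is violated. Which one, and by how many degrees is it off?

Perpendicular(HF, FL) — off by 4.70°.

S = (0.00, 0.00) ✓; SH at 61.30° ✓; |SH| = 25.10 ✓; ∠SHF = 87.60° ✓; |HF| = 23.60 ✓; ∠(HF, FL) = 94.70° ✗; |FL| = 12.60 ✓.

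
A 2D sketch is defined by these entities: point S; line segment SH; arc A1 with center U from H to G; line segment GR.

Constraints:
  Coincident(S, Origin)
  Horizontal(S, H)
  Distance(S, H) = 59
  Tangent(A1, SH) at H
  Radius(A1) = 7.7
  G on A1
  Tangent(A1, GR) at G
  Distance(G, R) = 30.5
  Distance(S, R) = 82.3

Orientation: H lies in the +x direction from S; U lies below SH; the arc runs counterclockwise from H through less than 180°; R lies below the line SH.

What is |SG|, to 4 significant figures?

54.98

Checks: |UH| = 7.700 ✓; |UG| = 7.700 ✓; ∠(UG, GR) = 90.00° ✓; |GR| = 30.50 ✓; |SR| = 82.30 ✓.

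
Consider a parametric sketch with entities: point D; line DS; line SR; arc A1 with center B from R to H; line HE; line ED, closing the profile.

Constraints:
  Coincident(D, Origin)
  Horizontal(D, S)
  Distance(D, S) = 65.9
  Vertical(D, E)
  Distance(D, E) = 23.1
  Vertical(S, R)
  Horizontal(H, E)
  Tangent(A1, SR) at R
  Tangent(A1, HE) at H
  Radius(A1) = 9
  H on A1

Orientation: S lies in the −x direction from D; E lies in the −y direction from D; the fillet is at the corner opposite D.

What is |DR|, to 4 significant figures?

67.39

The virtual corner opposite D is at (-65.90, -23.10). The tangent condition forces BR to be normal to SR and A1 meets HE tangentially, so BH is at right angles to HE, with radius 9.0, so the center B sits 9.0 in from both sides at B = (-56.90, -14.10). That places the tangent points at R = (-65.90, -14.10) on SR and H = (-56.90, -23.10) on HE. Then |DR| = |R − D| = 67.39.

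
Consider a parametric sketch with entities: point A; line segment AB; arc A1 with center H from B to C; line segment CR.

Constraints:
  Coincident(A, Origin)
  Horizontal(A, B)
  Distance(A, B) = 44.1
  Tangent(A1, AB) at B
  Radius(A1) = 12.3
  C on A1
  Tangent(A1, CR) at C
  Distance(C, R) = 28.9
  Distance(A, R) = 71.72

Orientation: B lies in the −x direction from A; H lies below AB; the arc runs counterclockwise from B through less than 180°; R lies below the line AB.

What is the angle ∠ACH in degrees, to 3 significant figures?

18.0°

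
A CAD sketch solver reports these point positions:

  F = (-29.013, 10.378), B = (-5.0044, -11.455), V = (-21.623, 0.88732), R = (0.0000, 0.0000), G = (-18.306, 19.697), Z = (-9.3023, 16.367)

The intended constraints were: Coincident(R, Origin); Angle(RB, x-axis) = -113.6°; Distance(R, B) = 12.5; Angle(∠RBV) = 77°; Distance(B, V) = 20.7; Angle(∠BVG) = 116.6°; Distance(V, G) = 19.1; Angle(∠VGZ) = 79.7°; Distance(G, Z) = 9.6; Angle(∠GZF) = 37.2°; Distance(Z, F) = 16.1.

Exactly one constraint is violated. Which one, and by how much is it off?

Distance(Z, F) = 16.1 — off by 4.50.

R = (0.00, 0.00) ✓; RB at -113.6° ✓; |RB| = 12.50 ✓; ∠RBV = 77.00° ✓; |BV| = 20.70 ✓; ∠BVG = 116.6° ✓; |VG| = 19.10 ✓; ∠VGZ = 79.70° ✓; |GZ| = 9.600 ✓; ∠GZF = 37.20° ✓; |ZF| = 20.60 ✗.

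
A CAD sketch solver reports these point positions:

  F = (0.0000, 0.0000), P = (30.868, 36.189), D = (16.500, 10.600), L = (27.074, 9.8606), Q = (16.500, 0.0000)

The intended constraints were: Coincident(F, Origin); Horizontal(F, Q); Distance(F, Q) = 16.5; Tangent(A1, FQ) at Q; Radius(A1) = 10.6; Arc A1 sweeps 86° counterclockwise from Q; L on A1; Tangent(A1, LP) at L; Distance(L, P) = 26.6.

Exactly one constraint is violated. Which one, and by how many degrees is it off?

Tangent(A1, LP) at L — off by 4.20°.

F = (0.00, 0.00) ✓; F.y = 0.00, Q.y = 0.00 ✓; |FQ| = 16.50 ✓; ∠(DQ, QF) = 90.00° ✓; |DQ| = 10.60 ✓; bearing(D→L) − bearing(D→Q) = 86.00° ✓; |DL| = 10.60 ✓; ∠(DL, LP) = 94.20° ✗; |LP| = 26.60 ✓.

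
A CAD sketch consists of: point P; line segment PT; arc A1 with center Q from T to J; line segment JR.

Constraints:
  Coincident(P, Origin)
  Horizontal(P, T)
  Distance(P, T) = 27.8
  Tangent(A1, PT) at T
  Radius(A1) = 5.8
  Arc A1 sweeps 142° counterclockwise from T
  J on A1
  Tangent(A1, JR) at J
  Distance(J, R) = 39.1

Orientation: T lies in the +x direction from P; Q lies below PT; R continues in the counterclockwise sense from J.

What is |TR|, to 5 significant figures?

43.913

P is at the origin; PT is horizontal with |PT| = 27.8 and T on the +x side, so T = (27.800, 0.0000). A1 meets PT tangentially, so QT is at right angles to PT, so Q = T + (0, -5.8) = (27.800, -5.8000). On A1, T sits at bearing 90° from Q; a 142° counterclockwise sweep puts J at bearing 232°, so J = Q + 5.8·(cos 232°, sin 232°) = (24.229, -10.370). A1 meets JR tangentially, so QJ is at right angles to JR, so JR runs along (−sin 232°, cos 232°); with |JR| = 39.1, R = (55.040, -34.443). Then |TR| = |R − T| = 43.913.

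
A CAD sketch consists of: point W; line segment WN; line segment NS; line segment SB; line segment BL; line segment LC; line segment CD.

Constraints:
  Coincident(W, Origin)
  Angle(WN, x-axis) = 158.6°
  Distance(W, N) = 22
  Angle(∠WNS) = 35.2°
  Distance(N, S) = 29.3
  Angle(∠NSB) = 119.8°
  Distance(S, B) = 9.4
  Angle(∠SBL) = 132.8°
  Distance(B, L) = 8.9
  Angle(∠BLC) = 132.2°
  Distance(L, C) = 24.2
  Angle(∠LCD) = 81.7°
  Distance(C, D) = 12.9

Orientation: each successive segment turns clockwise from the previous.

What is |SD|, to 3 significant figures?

27.7

W is at the origin; WN runs at 158.6° with length 22.0, so N = (-20.5, 8.03). ∠WNS = 35.2° gives NS at 13.8° from the x-axis; with |NS| = 29.3, S = (7.97, 15.0). ∠NSB = 119.8° gives SB at -46.4° from the x-axis; with |SB| = 9.4, B = (14.5, 8.21). ∠SBL = 132.8° gives BL at -93.6° from the x-axis; with |BL| = 8.9, L = (13.9, -0.673). ∠BLC = 132.2° gives LC at -141° from the x-axis; with |LC| = 24.2, C = (-5.02, -15.8). ∠LCD = 81.7° gives CD at 120° from the x-axis; with |CD| = 12.9, D = (-11.5, -4.63). Then |SD| = |D − S| = 27.7.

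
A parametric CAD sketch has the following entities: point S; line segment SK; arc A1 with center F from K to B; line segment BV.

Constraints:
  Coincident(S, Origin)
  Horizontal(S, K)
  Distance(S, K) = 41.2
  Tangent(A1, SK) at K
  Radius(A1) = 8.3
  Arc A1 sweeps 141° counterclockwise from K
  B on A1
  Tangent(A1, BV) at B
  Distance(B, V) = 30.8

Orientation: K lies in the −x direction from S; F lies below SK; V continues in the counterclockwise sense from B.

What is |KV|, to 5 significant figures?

38.926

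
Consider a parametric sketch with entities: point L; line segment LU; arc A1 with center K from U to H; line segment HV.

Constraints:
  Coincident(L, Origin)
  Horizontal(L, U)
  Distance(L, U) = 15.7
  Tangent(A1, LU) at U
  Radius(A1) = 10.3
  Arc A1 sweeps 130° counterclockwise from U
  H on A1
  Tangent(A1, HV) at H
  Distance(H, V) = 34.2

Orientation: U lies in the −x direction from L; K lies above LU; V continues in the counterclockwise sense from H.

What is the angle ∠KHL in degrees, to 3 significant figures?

74.8°

L is at the origin; LU is horizontal with |LU| = 15.7 and U on the −x side, so U = (-15.7, 0.00). Since A1 is tangent to LU there, KU ⟂ LU, so K = U + (0, 10.3) = (-15.7, 10.3). On A1, U sits at bearing -90° from K; a 130° counterclockwise sweep puts H at bearing 40°, so H = K + 10.3·(cos 40°, sin 40°) = (-7.81, 16.9). Then cos ∠KHL = HK·HL / (|HK||HL|), giving 74.8°.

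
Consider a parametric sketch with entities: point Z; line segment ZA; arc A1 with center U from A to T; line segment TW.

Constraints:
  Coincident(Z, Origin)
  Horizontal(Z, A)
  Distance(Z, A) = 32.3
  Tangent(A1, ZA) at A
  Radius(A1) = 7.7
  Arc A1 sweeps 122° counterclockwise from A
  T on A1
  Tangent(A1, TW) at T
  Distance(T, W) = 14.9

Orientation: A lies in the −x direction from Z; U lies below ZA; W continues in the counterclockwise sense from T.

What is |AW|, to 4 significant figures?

24.45

On A1, A sits at bearing 90° from U; a 122° counterclockwise sweep puts T at bearing 212°, so T = U + 7.7·(cos 212°, sin 212°) = (-38.83, -11.78). Tangency of A1 to TW means the radius UT is perpendicular to TW, so TW runs along (−sin 212°, cos 212°); with |TW| = 14.9, W = (-30.93, -24.42). Then |AW| = |W − A| = 24.45.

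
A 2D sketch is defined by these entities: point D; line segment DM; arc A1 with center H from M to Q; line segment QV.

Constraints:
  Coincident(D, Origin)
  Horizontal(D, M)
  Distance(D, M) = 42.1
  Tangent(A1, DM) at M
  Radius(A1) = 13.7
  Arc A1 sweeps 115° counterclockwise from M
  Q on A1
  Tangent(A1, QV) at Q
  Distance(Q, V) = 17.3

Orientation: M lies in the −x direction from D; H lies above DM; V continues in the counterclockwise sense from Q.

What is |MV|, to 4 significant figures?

35.54

D is at the origin; D and M share the same y with |DM| = 42.1 and M on the −x side, so M = (-42.10, 0.000). The tangent condition forces HM to be normal to DM, so H = M + (0, 13.7) = (-42.10, 13.70). On A1, M sits at bearing -90° from H; a 115° counterclockwise sweep puts Q at bearing 25°, so Q = H + 13.7·(cos 25°, sin 25°) = (-29.68, 19.49). Since A1 is tangent to QV there, HQ ⟂ QV, so QV runs along (−sin 25°, cos 25°); with |QV| = 17.3, V = (-36.99, 35.17). Then |MV| = |V − M| = 35.54.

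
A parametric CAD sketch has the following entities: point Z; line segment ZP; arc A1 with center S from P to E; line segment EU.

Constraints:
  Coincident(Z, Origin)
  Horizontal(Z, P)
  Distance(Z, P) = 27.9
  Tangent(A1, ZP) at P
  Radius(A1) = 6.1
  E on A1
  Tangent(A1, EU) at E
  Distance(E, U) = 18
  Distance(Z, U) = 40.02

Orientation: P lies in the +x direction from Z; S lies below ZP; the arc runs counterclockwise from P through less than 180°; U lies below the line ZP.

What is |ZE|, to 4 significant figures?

24.35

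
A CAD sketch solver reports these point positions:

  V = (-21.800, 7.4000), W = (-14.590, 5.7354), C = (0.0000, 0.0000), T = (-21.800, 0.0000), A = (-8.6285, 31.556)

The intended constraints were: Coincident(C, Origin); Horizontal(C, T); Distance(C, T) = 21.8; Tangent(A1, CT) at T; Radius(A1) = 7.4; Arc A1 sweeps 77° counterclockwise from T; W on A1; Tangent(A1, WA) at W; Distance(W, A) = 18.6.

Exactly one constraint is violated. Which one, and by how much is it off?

Distance(W, A) = 18.6 — off by 7.90.

C = (0.00, 0.00) ✓; C.y = 0.00, T.y = 0.00 ✓; |CT| = 21.80 ✓; ∠(VT, TC) = 90.00° ✓; |VT| = 7.400 ✓; bearing(V→W) − bearing(V→T) = 77.00° ✓; |VW| = 7.400 ✓; ∠(VW, WA) = 90.00° ✓; |WA| = 26.50 ✗.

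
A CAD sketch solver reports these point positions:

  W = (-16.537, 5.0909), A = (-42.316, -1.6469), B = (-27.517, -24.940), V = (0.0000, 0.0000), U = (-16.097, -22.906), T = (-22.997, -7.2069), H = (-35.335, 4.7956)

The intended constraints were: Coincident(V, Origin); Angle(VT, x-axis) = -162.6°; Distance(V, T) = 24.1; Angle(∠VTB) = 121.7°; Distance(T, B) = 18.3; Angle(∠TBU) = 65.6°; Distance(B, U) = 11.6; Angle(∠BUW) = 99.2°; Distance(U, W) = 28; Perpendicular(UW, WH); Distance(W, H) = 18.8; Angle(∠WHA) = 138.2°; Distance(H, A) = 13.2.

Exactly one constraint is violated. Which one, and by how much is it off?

Distance(H, A) = 13.2 — off by 3.70.

V = (0.00, 0.00) ✓; VT at -162.6° ✓; |VT| = 24.10 ✓; ∠VTB = 121.7° ✓; |TB| = 18.30 ✓; ∠TBU = 65.60° ✓; |BU| = 11.60 ✓; ∠BUW = 99.20° ✓; |UW| = 28.00 ✓; ∠(UW, WH) = 90.00° ✓; |WH| = 18.80 ✓; ∠WHA = 138.2° ✓; |HA| = 9.499 ✗.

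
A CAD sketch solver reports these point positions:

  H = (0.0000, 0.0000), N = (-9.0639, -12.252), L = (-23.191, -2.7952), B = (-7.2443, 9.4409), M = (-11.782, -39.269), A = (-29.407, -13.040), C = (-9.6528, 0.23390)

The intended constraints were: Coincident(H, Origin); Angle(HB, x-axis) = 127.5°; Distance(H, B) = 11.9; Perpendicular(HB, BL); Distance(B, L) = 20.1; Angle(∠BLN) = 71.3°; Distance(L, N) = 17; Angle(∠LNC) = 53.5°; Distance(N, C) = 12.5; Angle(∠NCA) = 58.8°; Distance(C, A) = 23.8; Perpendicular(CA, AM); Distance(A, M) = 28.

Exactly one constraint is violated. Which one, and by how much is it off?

Distance(A, M) = 28 — off by 3.60.

H = (0.00, 0.00) ✓; HB at 127.5° ✓; |HB| = 11.90 ✓; ∠(HB, BL) = 90.00° ✓; |BL| = 20.10 ✓; ∠BLN = 71.30° ✓; |LN| = 17.00 ✓; ∠LNC = 53.50° ✓; |NC| = 12.50 ✓; ∠NCA = 58.80° ✓; |CA| = 23.80 ✓; ∠(CA, AM) = 90.00° ✓; |AM| = 31.60 ✗.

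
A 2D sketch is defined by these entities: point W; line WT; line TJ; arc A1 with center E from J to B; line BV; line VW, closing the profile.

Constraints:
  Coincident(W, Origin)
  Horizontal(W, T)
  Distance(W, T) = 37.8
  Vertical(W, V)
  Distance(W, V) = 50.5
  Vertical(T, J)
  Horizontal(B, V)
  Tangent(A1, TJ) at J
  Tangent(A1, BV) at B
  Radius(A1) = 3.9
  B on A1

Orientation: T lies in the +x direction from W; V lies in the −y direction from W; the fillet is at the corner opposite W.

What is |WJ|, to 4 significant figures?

60.00

W is at the origin; W and T share the same y with |WT| = 37.8 and T on the +x side, so T = (37.80, 0.000). WV is vertical with |WV| = 50.5 and V on the −y side, so V = (0.000, -50.50). The virtual corner opposite W is at (37.80, -50.50). A1 meets TJ tangentially, so EJ is at right angles to TJ and A1 meets BV tangentially, so EB is at right angles to BV, with radius 3.9, so the center E sits 3.9 in from both sides at E = (33.90, -46.60). That places the tangent points at J = (37.80, -46.60) on TJ and B = (33.90, -50.50) on BV. Then |WJ| = |J − W| = 60.00.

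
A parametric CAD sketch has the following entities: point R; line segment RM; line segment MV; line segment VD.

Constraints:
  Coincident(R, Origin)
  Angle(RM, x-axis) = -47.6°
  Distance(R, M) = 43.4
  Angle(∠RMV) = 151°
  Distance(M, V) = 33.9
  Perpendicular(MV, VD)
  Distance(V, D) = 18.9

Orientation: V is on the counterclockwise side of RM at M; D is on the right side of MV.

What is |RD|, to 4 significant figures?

82.21

R is at the origin; RM runs at -47.6° with length 43.4, so M = 43.4·(cos -47.6°, sin -47.6°) = (29.26, -32.05). ∠RMV = 151.0°, so MV runs at -47.6° + (180° − 151.0°) = -18.60° from the x-axis; with |MV| = 33.9, V = M + 33.9·(cos -18.60°, sin -18.60°) = (61.39, -42.86). MV ⟂ VD; with |VD| = 18.9 on the right of MV, D = V + 18.9·(-0.3190, -0.9478) = (55.37, -60.77). Then |RD| = |D − R| = 82.21.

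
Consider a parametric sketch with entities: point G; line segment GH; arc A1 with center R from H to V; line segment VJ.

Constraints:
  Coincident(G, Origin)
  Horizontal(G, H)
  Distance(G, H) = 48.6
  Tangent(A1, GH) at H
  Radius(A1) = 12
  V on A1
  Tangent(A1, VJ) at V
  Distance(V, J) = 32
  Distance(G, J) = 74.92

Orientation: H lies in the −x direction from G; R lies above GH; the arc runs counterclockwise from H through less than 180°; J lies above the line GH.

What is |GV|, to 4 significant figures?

44.30

Checks: |RV| = 12.00 ✓; ∠(RV, VJ) = 90.00° ✓; |VJ| = 32.00 ✓; |GJ| = 74.92 ✓.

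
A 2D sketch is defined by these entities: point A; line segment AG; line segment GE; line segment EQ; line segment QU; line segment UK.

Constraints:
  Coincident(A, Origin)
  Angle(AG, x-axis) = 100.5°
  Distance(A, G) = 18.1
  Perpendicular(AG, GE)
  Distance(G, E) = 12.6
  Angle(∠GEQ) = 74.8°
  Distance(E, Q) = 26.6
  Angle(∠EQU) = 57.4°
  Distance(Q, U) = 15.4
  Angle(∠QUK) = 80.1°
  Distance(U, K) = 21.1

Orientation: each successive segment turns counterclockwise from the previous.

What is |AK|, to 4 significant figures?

20.01

∠EQU = 57.4° gives QU at 58.30° from the x-axis; with |QU| = 15.4, U = (3.940, 4.635). ∠QUK = 80.1° gives UK at 158.2° from the x-axis; with |UK| = 21.1, K = (-15.65, 12.47). Then |AK| = |K − A| = 20.01.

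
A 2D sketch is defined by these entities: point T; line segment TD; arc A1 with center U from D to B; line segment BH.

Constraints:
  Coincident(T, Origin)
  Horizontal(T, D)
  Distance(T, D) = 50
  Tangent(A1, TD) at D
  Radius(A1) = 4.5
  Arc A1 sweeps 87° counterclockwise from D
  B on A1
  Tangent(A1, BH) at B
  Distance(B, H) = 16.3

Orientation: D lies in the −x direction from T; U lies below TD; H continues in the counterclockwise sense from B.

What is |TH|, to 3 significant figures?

59.0

T is at the origin; TD is horizontal with |TD| = 50.0 and D on the −x side, so D = (-50.0, 0.00). A1 meets TD tangentially, so UD is at right angles to TD, so U = D + (0, -4.5) = (-50.0, -4.50). On A1, D sits at bearing 90° from U; an 87° counterclockwise sweep puts B at bearing 177°, so B = U + 4.5·(cos 177°, sin 177°) = (-54.5, -4.26). Tangency of A1 to BH means the radius UB is perpendicular to BH, so BH runs along (−sin 177°, cos 177°); with |BH| = 16.3, H = (-55.3, -20.5). Then |TH| = |H − T| = 59.0.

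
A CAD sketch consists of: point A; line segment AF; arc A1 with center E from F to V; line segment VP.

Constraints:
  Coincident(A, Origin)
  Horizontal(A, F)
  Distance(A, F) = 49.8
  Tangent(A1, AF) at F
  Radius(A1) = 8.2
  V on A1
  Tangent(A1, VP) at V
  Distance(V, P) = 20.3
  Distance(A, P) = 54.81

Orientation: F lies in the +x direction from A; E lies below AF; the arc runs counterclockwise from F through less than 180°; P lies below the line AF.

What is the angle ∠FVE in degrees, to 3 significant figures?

39.0°

Checks: |EV| = 8.200 ✓; ∠(EV, VP) = 90.00° ✓; |VP| = 20.30 ✓; |AP| = 54.81 ✓.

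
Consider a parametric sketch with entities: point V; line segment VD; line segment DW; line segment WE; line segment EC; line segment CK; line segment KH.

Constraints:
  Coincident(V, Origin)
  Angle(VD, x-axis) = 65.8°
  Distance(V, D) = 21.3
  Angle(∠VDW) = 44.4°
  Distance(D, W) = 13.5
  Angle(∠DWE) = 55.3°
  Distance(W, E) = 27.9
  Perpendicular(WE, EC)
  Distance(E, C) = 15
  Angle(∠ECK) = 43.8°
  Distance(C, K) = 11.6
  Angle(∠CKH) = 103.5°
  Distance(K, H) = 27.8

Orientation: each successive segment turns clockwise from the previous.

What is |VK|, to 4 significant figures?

18.63

WE ⟂ EC, so EC runs at 75.50°; with |EC| = 15.0, C = (-9.863, 28.27). ∠ECK = 43.8° gives CK at -60.70° from the x-axis; with |CK| = 11.6, K = (-4.186, 18.15). Then |VK| = |K − V| = 18.63.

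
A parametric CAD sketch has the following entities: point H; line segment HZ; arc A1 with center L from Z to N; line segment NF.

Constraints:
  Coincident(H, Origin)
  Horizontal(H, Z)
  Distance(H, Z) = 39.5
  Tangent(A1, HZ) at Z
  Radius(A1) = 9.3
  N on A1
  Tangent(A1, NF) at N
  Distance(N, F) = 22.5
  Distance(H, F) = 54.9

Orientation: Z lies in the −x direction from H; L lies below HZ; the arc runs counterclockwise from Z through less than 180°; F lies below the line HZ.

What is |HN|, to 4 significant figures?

49.88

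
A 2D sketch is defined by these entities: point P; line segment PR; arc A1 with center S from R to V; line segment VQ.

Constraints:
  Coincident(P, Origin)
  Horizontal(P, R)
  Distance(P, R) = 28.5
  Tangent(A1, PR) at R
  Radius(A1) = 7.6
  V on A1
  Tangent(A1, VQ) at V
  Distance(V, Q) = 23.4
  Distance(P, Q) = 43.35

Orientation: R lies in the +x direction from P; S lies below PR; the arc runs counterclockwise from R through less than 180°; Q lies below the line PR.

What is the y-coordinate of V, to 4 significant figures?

-10.10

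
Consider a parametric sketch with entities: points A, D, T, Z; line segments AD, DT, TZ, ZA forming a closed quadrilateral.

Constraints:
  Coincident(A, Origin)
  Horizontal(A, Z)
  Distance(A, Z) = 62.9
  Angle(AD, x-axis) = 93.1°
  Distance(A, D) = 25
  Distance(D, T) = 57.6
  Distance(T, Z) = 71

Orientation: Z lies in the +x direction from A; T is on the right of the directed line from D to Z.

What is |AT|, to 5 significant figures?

32.625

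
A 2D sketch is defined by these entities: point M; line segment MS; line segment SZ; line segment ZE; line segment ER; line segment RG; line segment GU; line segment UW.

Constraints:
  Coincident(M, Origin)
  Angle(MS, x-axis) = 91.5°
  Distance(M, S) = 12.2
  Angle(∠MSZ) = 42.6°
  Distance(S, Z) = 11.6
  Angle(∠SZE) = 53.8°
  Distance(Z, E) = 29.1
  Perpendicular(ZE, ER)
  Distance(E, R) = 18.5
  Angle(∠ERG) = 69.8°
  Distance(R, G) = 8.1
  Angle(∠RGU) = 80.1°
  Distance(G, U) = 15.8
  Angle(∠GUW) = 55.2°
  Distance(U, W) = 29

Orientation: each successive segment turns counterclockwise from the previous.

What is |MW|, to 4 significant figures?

45.69

∠RGU = 80.1° gives GU at -64.80° from the x-axis; with |GU| = 15.8, U = (21.54, 2.968). ∠GUW = 55.2° gives UW at 60.00° from the x-axis; with |UW| = 29.0, W = (36.04, 28.08). Then |MW| = |W − M| = 45.69.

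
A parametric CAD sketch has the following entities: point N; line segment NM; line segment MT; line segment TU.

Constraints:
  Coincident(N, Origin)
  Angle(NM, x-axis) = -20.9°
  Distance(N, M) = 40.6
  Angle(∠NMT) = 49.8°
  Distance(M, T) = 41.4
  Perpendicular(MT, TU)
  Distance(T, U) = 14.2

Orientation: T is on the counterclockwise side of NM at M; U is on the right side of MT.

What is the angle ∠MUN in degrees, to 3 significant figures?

52.5°

N is at the origin; NM runs at -20.9° with length 40.6, so M = 40.6·(cos -20.9°, sin -20.9°) = (37.9, -14.5). ∠NMT = 49.8°, so MT runs at -20.9° + (180° − 49.8°) = 109° from the x-axis; with |MT| = 41.4, T = M + 41.4·(cos 109°, sin 109°) = (24.2, 24.6). MT is perpendicular to TU; with |TU| = 14.2 on the right of MT, U = T + 14.2·(0.944, 0.331) = (37.6, 29.3). Then cos ∠MUN = UM·UN / (|UM||UN|), giving 52.5°.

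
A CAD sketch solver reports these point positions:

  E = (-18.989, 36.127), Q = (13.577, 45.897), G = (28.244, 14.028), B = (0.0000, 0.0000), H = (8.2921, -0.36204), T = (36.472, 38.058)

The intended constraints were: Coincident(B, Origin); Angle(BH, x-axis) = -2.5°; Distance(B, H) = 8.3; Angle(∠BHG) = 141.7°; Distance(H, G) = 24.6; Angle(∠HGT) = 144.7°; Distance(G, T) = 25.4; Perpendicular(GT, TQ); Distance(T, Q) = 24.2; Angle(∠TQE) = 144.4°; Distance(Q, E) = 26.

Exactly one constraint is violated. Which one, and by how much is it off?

Distance(Q, E) = 26 — off by 8.00.

B = (0.00, 0.00) ✓; BH at -2.500° ✓; |BH| = 8.300 ✓; ∠BHG = 141.7° ✓; |HG| = 24.60 ✓; ∠HGT = 144.7° ✓; |GT| = 25.40 ✓; ∠(GT, TQ) = 90.00° ✓; |TQ| = 24.20 ✓; ∠TQE = 144.4° ✓; |QE| = 34.00 ✗.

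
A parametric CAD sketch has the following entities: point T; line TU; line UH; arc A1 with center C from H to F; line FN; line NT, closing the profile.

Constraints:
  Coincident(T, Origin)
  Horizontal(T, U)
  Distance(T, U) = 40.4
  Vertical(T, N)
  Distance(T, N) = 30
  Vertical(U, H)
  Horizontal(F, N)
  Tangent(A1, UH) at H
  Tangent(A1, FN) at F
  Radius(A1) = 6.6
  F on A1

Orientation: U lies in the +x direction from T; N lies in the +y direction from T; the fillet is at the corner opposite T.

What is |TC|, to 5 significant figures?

41.110

T is at the origin; T and U share the same y with |TU| = 40.4 and U on the +x side, so U = (40.400, 0.0000). TN is vertical with |TN| = 30.0 and N on the +y side, so N = (0.0000, 30.000). The virtual corner opposite T is at (40.400, 30.000). The tangent condition forces CH to be normal to UH and the tangent condition forces CF to be normal to FN, with radius 6.6, so the center C sits 6.6 in from both sides at C = (33.800, 23.400). Then |TC| = |C − T| = 41.110.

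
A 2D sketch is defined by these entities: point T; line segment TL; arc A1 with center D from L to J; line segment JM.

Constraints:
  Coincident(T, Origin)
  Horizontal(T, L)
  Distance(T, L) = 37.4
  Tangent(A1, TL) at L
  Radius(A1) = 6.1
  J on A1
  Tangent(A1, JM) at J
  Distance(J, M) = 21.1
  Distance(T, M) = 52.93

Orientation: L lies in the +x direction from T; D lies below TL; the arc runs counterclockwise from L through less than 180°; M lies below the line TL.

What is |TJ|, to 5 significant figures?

34.130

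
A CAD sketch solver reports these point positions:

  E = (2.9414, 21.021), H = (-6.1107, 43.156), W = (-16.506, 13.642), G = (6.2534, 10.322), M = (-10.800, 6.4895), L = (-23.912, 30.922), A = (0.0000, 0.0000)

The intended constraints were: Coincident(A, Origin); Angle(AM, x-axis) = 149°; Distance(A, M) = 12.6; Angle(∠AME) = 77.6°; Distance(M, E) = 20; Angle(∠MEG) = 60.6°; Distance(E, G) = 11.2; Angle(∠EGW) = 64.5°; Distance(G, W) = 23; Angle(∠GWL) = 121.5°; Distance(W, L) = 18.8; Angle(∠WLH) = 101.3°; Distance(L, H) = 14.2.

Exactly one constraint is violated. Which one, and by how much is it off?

Distance(L, H) = 14.2 — off by 7.40.

A = (0.00, 0.00) ✓; AM at 149.0° ✓; |AM| = 12.60 ✓; ∠AME = 77.60° ✓; |ME| = 20.00 ✓; ∠MEG = 60.60° ✓; |EG| = 11.20 ✓; ∠EGW = 64.50° ✓; |GW| = 23.00 ✓; ∠GWL = 121.5° ✓; |WL| = 18.80 ✓; ∠WLH = 101.3° ✓; |LH| = 21.60 ✗.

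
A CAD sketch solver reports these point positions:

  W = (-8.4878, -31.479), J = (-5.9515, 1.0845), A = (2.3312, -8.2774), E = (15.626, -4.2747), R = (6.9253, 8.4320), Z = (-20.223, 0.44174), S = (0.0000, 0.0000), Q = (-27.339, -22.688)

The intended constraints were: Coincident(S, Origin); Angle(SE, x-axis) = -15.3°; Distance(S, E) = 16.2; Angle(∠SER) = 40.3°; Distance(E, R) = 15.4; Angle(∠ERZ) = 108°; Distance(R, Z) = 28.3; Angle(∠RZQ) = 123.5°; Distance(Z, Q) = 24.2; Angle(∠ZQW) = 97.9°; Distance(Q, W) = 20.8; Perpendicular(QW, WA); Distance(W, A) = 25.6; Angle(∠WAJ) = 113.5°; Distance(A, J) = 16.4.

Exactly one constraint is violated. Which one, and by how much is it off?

Distance(A, J) = 16.4 — off by 3.90.

S = (0.00, 0.00) ✓; SE at -15.30° ✓; |SE| = 16.20 ✓; ∠SER = 40.30° ✓; |ER| = 15.40 ✓; ∠ERZ = 108.0° ✓; |RZ| = 28.30 ✓; ∠RZQ = 123.5° ✓; |ZQ| = 24.20 ✓; ∠ZQW = 97.90° ✓; |QW| = 20.80 ✓; ∠(QW, WA) = 90.00° ✓; |WA| = 25.60 ✓; ∠WAJ = 113.5° ✓; |AJ| = 12.50 ✗.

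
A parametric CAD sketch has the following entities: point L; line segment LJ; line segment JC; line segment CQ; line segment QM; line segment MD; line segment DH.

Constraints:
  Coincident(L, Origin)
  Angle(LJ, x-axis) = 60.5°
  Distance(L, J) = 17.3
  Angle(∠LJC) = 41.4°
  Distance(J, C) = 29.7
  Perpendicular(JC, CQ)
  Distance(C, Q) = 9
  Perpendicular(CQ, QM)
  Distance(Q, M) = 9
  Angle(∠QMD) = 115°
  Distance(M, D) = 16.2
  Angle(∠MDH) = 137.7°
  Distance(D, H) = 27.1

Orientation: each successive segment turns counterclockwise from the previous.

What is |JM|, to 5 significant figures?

22.572

L is at the origin; LJ runs at 60.5° with length 17.3, so J = (8.5189, 15.057). ∠LJC = 41.4° gives JC at -160.90° from the x-axis; with |JC| = 29.7, C = (-19.546, 5.3388). JC ⟂ CQ, so CQ runs at -70.900°; with |CQ| = 9.0, Q = (-16.601, -3.1658). CQ is perpendicular to QM, so QM runs at 19.100°; with |QM| = 9.0, M = (-8.0966, -0.22080). Then |JM| = |M − J| = 22.572.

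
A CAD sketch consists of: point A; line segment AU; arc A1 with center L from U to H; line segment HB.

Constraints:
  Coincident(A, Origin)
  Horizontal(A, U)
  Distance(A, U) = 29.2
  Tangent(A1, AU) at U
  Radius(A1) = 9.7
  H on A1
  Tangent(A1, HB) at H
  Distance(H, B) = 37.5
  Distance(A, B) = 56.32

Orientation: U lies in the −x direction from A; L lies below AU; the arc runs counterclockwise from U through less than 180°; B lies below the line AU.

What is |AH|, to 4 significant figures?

40.46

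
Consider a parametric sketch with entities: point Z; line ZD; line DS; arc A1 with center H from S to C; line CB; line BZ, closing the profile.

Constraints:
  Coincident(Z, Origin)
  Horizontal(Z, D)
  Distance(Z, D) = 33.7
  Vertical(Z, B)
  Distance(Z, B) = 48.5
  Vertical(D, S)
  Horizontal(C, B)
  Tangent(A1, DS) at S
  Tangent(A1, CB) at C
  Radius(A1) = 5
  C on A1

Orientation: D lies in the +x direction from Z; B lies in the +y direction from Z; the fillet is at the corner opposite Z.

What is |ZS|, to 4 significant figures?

55.03

Z is at the origin; ZD is horizontal with |ZD| = 33.7 and D on the +x side, so D = (33.70, 0.000). Z and B share the same x with |ZB| = 48.5 and B on the +y side, so B = (0.000, 48.50). The virtual corner opposite Z is at (33.70, 48.50). A1 meets DS tangentially, so HS is at right angles to DS and the tangent condition forces HC to be normal to CB, with radius 5.0, so the center H sits 5.0 in from both sides at H = (28.70, 43.50). That places the tangent points at S = (33.70, 43.50) on DS and C = (28.70, 48.50) on CB. Then |ZS| = |S − Z| = 55.03.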